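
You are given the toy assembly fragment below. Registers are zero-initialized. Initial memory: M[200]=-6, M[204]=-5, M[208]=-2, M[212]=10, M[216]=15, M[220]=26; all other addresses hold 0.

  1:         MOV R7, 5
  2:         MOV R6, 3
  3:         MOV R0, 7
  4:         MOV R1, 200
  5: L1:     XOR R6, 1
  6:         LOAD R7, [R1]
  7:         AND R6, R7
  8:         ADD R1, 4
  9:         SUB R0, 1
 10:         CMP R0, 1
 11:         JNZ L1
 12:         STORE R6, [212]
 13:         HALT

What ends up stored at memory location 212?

R7=5
R6=3
R0=7
R1=200
R6=3^1=2
R7=M[200]=-6
R6=2&(-6)=2
R1=200+4=204
R0=7-1=6
CMP R0, 1  (cmp 6,1)
JNZ L1: taken
R6=2^1=3
R7=M[204]=-5
R6=3&(-5)=3
R1=204+4=208
R0=6-1=5
CMP R0, 1  (cmp 5,1)
JNZ L1: taken
R6=3^1=2
R7=M[208]=-2
R6=2&(-2)=2
R1=208+4=212
R0=5-1=4
CMP R0, 1  (cmp 4,1)
JNZ L1: taken
R6=2^1=3
R7=M[212]=10
R6=3&10=2
R1=212+4=216
R0=4-1=3
CMP R0, 1  (cmp 3,1)
JNZ L1: taken
R6=2^1=3
R7=M[216]=15
R6=3&15=3
R1=216+4=220
R0=3-1=2
CMP R0, 1  (cmp 2,1)
JNZ L1: taken
R6=3^1=2
R7=M[220]=26
R6=2&26=2
R1=220+4=224
R0=2-1=1
CMP R0, 1  (cmp 1,1)
JNZ L1: not taken
STORE R6, [212] → M[212]=2
halt.

2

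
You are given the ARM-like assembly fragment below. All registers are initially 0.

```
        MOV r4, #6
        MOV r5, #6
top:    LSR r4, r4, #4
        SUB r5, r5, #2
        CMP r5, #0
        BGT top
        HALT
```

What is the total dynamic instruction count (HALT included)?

15

r4=6
r5=6
r4=6>>4=0
r5=6-2=4
CMP r5, #0  (cmp 4,0)
BGT top: taken
r4=0>>4=0
r5=4-2=2
CMP r5, #0  (cmp 2,0)
BGT top: taken
r4=0>>4=0
r5=2-2=0
CMP r5, #0  (cmp 0,0)
BGT top: not taken
halt.
Total executed instructions: 15.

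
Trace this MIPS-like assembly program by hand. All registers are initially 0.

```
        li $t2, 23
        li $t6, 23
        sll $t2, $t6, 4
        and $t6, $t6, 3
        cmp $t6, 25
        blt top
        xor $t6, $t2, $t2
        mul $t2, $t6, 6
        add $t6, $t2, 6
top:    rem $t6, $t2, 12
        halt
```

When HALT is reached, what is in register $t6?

8

li $t2, 23 → $t2=23
li $t6, 23 → $t6=23
sll $t2, $t6, 4 → $t2=23<<4=368
and $t6, $t6, 3 → $t6=23&3=3
cmp $t6, 25  (cmp 3,25)
blt top: taken
rem $t6, $t2, 12 → $t6=368%12=8
halt.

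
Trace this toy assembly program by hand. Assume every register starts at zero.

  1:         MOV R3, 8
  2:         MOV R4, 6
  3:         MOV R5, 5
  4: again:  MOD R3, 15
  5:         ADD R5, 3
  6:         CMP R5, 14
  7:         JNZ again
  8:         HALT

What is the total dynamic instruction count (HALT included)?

16

MOV R3, 8 → R3=8
MOV R4, 6 → R4=6
MOV R5, 5 → R5=5
MOD R3, 15 → R3=8%15=8
ADD R5, 3 → R5=5+3=8
CMP R5, 14  (cmp 8,14)
JNZ again: taken
MOD R3, 15 → R3=8%15=8
ADD R5, 3 → R5=8+3=11
CMP R5, 14  (cmp 11,14)
JNZ again: taken
MOD R3, 15 → R3=8%15=8
ADD R5, 3 → R5=11+3=14
CMP R5, 14  (cmp 14,14)
JNZ again: not taken
halt.
Total executed instructions: 16.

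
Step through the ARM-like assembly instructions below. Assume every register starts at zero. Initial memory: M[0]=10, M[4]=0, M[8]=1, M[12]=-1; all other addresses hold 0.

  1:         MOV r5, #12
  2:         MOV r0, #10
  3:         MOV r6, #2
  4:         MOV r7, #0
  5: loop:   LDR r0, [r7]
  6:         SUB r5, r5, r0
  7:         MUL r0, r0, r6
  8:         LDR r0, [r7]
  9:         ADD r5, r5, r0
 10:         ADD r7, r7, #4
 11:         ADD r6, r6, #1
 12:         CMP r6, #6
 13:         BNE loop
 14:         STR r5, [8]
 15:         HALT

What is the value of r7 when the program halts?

16

after MOV r5, #12: r5=12
after MOV r0, #10: r0=10
after MOV r6, #2: r6=2
after MOV r7, #0: r7=0
after LDR r0, [r7]: r0=M[0]=10
after SUB r5, r5, r0: r5=12-10=2
after MUL r0, r0, r6: r0=10*2=20
after LDR r0, [r7]: r0=M[0]=10
after ADD r5, r5, r0: r5=2+10=12
after ADD r7, r7, #4: r7=0+4=4
after ADD r6, r6, #1: r6=2+1=3
CMP r6, #6  (cmp 3,6)
BNE loop: taken
after LDR r0, [r7]: r0=M[4]=0
after SUB r5, r5, r0: r5=12-0=12
after MUL r0, r0, r6: r0=0*3=0
after LDR r0, [r7]: r0=M[4]=0
after ADD r5, r5, r0: r5=12+0=12
after ADD r7, r7, #4: r7=4+4=8
after ADD r6, r6, #1: r6=3+1=4
CMP r6, #6  (cmp 4,6)
BNE loop: taken
after LDR r0, [r7]: r0=M[8]=1
after SUB r5, r5, r0: r5=12-1=11
after MUL r0, r0, r6: r0=1*4=4
after LDR r0, [r7]: r0=M[8]=1
after ADD r5, r5, r0: r5=11+1=12
after ADD r7, r7, #4: r7=8+4=12
after ADD r6, r6, #1: r6=4+1=5
CMP r6, #6  (cmp 5,6)
BNE loop: taken
after LDR r0, [r7]: r0=M[12]=-1
after SUB r5, r5, r0: r5=12-(-1)=13
after MUL r0, r0, r6: r0=(-1)*5=-5
after LDR r0, [r7]: r0=M[12]=-1
after ADD r5, r5, r0: r5=13+(-1)=12
after ADD r7, r7, #4: r7=12+4=16
after ADD r6, r6, #1: r6=5+1=6
CMP r6, #6  (cmp 6,6)
BNE loop: not taken
STR r5, [8] → M[8]=12
halt.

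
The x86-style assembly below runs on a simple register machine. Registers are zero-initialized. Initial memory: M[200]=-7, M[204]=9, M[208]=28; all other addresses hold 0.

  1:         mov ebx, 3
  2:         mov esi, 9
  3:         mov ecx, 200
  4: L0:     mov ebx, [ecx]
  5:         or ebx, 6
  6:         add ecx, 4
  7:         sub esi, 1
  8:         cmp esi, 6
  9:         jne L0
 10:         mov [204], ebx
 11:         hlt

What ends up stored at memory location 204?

mov ebx, 3 → ebx=3
mov esi, 9 → esi=9
mov ecx, 200 → ecx=200
mov ebx, [ecx] → ebx=M[200]=-7
or ebx, 6 → ebx=(-7)|6=-1
add ecx, 4 → ecx=200+4=204
sub esi, 1 → esi=9-1=8
cmp esi, 6  (cmp 8,6)
jne L0: taken
mov ebx, [ecx] → ebx=M[204]=9
or ebx, 6 → ebx=9|6=15
add ecx, 4 → ecx=204+4=208
sub esi, 1 → esi=8-1=7
cmp esi, 6  (cmp 7,6)
jne L0: taken
mov ebx, [ecx] → ebx=M[208]=28
or ebx, 6 → ebx=28|6=30
add ecx, 4 → ecx=208+4=212
sub esi, 1 → esi=7-1=6
cmp esi, 6  (cmp 6,6)
jne L0: not taken
mov [204], ebx → M[204]=30
halt.

30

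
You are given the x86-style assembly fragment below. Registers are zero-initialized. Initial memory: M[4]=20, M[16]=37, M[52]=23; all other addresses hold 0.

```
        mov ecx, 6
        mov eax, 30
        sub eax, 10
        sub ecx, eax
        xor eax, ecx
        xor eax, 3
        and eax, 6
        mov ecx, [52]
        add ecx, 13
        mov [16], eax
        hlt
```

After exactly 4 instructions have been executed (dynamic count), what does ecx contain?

after mov ecx, 6: ecx=6
after mov eax, 30: eax=30
after sub eax, 10: eax=30-10=20
after sub ecx, eax: ecx=6-20=-14
After step 4: ecx = -14.

-14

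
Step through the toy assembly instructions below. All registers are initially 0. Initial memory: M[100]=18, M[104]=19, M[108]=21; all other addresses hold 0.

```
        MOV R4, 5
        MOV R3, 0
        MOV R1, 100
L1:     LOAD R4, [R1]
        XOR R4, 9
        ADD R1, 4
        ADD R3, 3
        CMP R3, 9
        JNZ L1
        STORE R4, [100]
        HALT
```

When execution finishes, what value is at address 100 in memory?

R4=5
R3=0
R1=100
R4=M[100]=18
R4=18^9=27
R1=100+4=104
R3=0+3=3
CMP R3, 9  (cmp 3,9)
JNZ L1: taken
R4=M[104]=19
R4=19^9=26
R1=104+4=108
R3=3+3=6
CMP R3, 9  (cmp 6,9)
JNZ L1: taken
R4=M[108]=21
R4=21^9=28
R1=108+4=112
R3=6+3=9
CMP R3, 9  (cmp 9,9)
JNZ L1: not taken
STORE R4, [100] → M[100]=28
halt.

28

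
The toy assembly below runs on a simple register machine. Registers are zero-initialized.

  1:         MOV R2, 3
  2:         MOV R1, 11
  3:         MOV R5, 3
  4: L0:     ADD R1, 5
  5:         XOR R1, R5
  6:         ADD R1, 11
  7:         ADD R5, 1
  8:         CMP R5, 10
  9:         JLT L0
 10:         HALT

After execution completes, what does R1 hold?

after MOV R2, 3: R2=3
after MOV R1, 11: R1=11
after MOV R5, 3: R5=3
after ADD R1, 5: R1=11+5=16
after XOR R1, R5: R1=16^3=19
after ADD R1, 11: R1=19+11=30
after ADD R5, 1: R5=3+1=4
CMP R5, 10  (cmp 4,10)
JLT L0: taken
after ADD R1, 5: R1=30+5=35
after XOR R1, R5: R1=35^4=39
after ADD R1, 11: R1=39+11=50
after ADD R5, 1: R5=4+1=5
CMP R5, 10  (cmp 5,10)
JLT L0: taken
after ADD R1, 5: R1=50+5=55
after XOR R1, R5: R1=55^5=50
after ADD R1, 11: R1=50+11=61
after ADD R5, 1: R5=5+1=6
CMP R5, 10  (cmp 6,10)
JLT L0: taken
after ADD R1, 5: R1=61+5=66
after XOR R1, R5: R1=66^6=68
after ADD R1, 11: R1=68+11=79
after ADD R5, 1: R5=6+1=7
CMP R5, 10  (cmp 7,10)
JLT L0: taken
after ADD R1, 5: R1=79+5=84
after XOR R1, R5: R1=84^7=83
after ADD R1, 11: R1=83+11=94
after ADD R5, 1: R5=7+1=8
CMP R5, 10  (cmp 8,10)
JLT L0: taken
after ADD R1, 5: R1=94+5=99
after XOR R1, R5: R1=99^8=107
after ADD R1, 11: R1=107+11=118
after ADD R5, 1: R5=8+1=9
CMP R5, 10  (cmp 9,10)
JLT L0: taken
after ADD R1, 5: R1=118+5=123
after XOR R1, R5: R1=123^9=114
after ADD R1, 11: R1=114+11=125
after ADD R5, 1: R5=9+1=10
CMP R5, 10  (cmp 10,10)
JLT L0: not taken
halt.

125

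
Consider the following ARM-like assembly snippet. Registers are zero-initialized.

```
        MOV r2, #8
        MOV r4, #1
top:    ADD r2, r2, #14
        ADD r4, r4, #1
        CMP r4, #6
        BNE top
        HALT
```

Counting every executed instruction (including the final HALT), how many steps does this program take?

after MOV r2, #8: r2=8
after MOV r4, #1: r4=1
after ADD r2, r2, #14: r2=8+14=22
after ADD r4, r4, #1: r4=1+1=2
CMP r4, #6  (cmp 2,6)
BNE top: taken
after ADD r2, r2, #14: r2=22+14=36
after ADD r4, r4, #1: r4=2+1=3
CMP r4, #6  (cmp 3,6)
BNE top: taken
after ADD r2, r2, #14: r2=36+14=50
after ADD r4, r4, #1: r4=3+1=4
CMP r4, #6  (cmp 4,6)
BNE top: taken
after ADD r2, r2, #14: r2=50+14=64
after ADD r4, r4, #1: r4=4+1=5
CMP r4, #6  (cmp 5,6)
BNE top: taken
after ADD r2, r2, #14: r2=64+14=78
after ADD r4, r4, #1: r4=5+1=6
CMP r4, #6  (cmp 6,6)
BNE top: not taken
halt.
Total executed instructions: 23.

23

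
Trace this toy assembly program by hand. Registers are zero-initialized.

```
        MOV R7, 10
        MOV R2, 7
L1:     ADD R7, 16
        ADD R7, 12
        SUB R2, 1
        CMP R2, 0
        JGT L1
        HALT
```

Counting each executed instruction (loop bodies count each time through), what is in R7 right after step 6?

MOV R7, 10 → R7=10
MOV R2, 7 → R2=7
ADD R7, 16 → R7=10+16=26
ADD R7, 12 → R7=26+12=38
SUB R2, 1 → R2=7-1=6
CMP R2, 0  (cmp 6,0)
After step 6: R7 = 38.

38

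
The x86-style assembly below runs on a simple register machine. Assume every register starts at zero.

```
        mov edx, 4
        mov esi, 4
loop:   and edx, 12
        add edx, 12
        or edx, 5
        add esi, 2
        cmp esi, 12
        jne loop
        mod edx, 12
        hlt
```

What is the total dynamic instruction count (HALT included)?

mov edx, 4 → edx=4
mov esi, 4 → esi=4
and edx, 12 → edx=4&12=4
add edx, 12 → edx=4+12=16
or edx, 5 → edx=16|5=21
add esi, 2 → esi=4+2=6
cmp esi, 12  (cmp 6,12)
jne loop: taken
and edx, 12 → edx=21&12=4
add edx, 12 → edx=4+12=16
or edx, 5 → edx=16|5=21
add esi, 2 → esi=6+2=8
cmp esi, 12  (cmp 8,12)
jne loop: taken
and edx, 12 → edx=21&12=4
add edx, 12 → edx=4+12=16
or edx, 5 → edx=16|5=21
add esi, 2 → esi=8+2=10
cmp esi, 12  (cmp 10,12)
jne loop: taken
and edx, 12 → edx=21&12=4
add edx, 12 → edx=4+12=16
or edx, 5 → edx=16|5=21
add esi, 2 → esi=10+2=12
cmp esi, 12  (cmp 12,12)
jne loop: not taken
mod edx, 12 → edx=21%12=9
halt.
Total executed instructions: 28.

28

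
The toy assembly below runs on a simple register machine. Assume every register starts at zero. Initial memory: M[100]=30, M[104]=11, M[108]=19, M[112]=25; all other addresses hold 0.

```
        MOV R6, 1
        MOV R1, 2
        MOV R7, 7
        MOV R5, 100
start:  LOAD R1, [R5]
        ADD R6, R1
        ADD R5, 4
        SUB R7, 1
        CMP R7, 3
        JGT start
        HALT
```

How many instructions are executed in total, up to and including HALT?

29

after MOV R6, 1: R6=1
after MOV R1, 2: R1=2
after MOV R7, 7: R7=7
after MOV R5, 100: R5=100
after LOAD R1, [R5]: R1=M[100]=30
after ADD R6, R1: R6=1+30=31
after ADD R5, 4: R5=100+4=104
after SUB R7, 1: R7=7-1=6
CMP R7, 3  (cmp 6,3)
JGT start: taken
after LOAD R1, [R5]: R1=M[104]=11
after ADD R6, R1: R6=31+11=42
after ADD R5, 4: R5=104+4=108
after SUB R7, 1: R7=6-1=5
CMP R7, 3  (cmp 5,3)
JGT start: taken
after LOAD R1, [R5]: R1=M[108]=19
after ADD R6, R1: R6=42+19=61
after ADD R5, 4: R5=108+4=112
after SUB R7, 1: R7=5-1=4
CMP R7, 3  (cmp 4,3)
JGT start: taken
after LOAD R1, [R5]: R1=M[112]=25
after ADD R6, R1: R6=61+25=86
after ADD R5, 4: R5=112+4=116
after SUB R7, 1: R7=4-1=3
CMP R7, 3  (cmp 3,3)
JGT start: not taken
halt.
Total executed instructions: 29.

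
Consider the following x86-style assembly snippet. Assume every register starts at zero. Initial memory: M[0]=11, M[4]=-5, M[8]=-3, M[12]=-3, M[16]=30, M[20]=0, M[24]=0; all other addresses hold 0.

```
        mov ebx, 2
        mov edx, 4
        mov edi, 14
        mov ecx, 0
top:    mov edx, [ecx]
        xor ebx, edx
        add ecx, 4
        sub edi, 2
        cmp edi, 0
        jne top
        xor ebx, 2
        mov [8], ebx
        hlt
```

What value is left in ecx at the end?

mov ebx, 2 → ebx=2
mov edx, 4 → edx=4
mov edi, 14 → edi=14
mov ecx, 0 → ecx=0
mov edx, [ecx] → edx=M[0]=11
xor ebx, edx → ebx=2^11=9
add ecx, 4 → ecx=0+4=4
sub edi, 2 → edi=14-2=12
cmp edi, 0  (cmp 12,0)
jne top: taken
mov edx, [ecx] → edx=M[4]=-5
xor ebx, edx → ebx=9^(-5)=-14
add ecx, 4 → ecx=4+4=8
sub edi, 2 → edi=12-2=10
cmp edi, 0  (cmp 10,0)
jne top: taken
mov edx, [ecx] → edx=M[8]=-3
xor ebx, edx → ebx=(-14)^(-3)=15
add ecx, 4 → ecx=8+4=12
sub edi, 2 → edi=10-2=8
cmp edi, 0  (cmp 8,0)
jne top: taken
mov edx, [ecx] → edx=M[12]=-3
xor ebx, edx → ebx=15^(-3)=-14
add ecx, 4 → ecx=12+4=16
sub edi, 2 → edi=8-2=6
cmp edi, 0  (cmp 6,0)
jne top: taken
mov edx, [ecx] → edx=M[16]=30
xor ebx, edx → ebx=(-14)^30=-20
add ecx, 4 → ecx=16+4=20
sub edi, 2 → edi=6-2=4
cmp edi, 0  (cmp 4,0)
jne top: taken
mov edx, [ecx] → edx=M[20]=0
xor ebx, edx → ebx=(-20)^0=-20
add ecx, 4 → ecx=20+4=24
sub edi, 2 → edi=4-2=2
cmp edi, 0  (cmp 2,0)
jne top: taken
mov edx, [ecx] → edx=M[24]=0
xor ebx, edx → ebx=(-20)^0=-20
add ecx, 4 → ecx=24+4=28
sub edi, 2 → edi=2-2=0
cmp edi, 0  (cmp 0,0)
jne top: not taken
xor ebx, 2 → ebx=(-20)^2=-18
mov [8], ebx → M[8]=-18
halt.

28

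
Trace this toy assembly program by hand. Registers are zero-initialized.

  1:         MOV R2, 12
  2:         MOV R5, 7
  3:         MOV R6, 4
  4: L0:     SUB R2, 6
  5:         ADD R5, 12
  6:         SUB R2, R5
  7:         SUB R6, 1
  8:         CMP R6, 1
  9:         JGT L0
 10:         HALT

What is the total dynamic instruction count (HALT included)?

after MOV R2, 12: R2=12
after MOV R5, 7: R5=7
after MOV R6, 4: R6=4
after SUB R2, 6: R2=12-6=6
after ADD R5, 12: R5=7+12=19
after SUB R2, R5: R2=6-19=-13
after SUB R6, 1: R6=4-1=3
CMP R6, 1  (cmp 3,1)
JGT L0: taken
after SUB R2, 6: R2=(-13)-6=-19
after ADD R5, 12: R5=19+12=31
after SUB R2, R5: R2=(-19)-31=-50
after SUB R6, 1: R6=3-1=2
CMP R6, 1  (cmp 2,1)
JGT L0: taken
after SUB R2, 6: R2=(-50)-6=-56
after ADD R5, 12: R5=31+12=43
after SUB R2, R5: R2=(-56)-43=-99
after SUB R6, 1: R6=2-1=1
CMP R6, 1  (cmp 1,1)
JGT L0: not taken
halt.
Total executed instructions: 22.

22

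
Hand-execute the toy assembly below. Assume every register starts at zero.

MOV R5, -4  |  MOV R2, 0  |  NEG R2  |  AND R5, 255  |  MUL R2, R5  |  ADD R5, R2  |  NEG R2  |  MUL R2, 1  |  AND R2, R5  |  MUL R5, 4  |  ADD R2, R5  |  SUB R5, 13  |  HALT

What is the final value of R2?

MOV R5, -4 → R5=-4
MOV R2, 0 → R2=0
NEG R2 → R2=-(0)=0
AND R5, 255 → R5=(-4)&255=252
MUL R2, R5 → R2=0*252=0
ADD R5, R2 → R5=252+0=252
NEG R2 → R2=-(0)=0
MUL R2, 1 → R2=0*1=0
AND R2, R5 → R2=0&252=0
MUL R5, 4 → R5=252*4=1008
ADD R2, R5 → R2=0+1008=1008
SUB R5, 13 → R5=1008-13=995
halt.

1008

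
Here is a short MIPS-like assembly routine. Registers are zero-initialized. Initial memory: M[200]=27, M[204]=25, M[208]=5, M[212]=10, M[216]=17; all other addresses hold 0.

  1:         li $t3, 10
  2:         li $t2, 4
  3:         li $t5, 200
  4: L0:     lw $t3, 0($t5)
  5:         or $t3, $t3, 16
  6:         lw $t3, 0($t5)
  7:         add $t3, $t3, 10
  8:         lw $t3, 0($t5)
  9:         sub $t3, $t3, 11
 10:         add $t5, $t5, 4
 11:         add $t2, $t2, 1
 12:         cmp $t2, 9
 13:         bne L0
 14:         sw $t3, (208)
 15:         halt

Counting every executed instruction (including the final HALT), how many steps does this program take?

55

li $t3, 10 → $t3=10
li $t2, 4 → $t2=4
li $t5, 200 → $t5=200
lw $t3, 0($t5) → $t3=M[200]=27
or $t3, $t3, 16 → $t3=27|16=27
lw $t3, 0($t5) → $t3=M[200]=27
add $t3, $t3, 10 → $t3=27+10=37
lw $t3, 0($t5) → $t3=M[200]=27
sub $t3, $t3, 11 → $t3=27-11=16
add $t5, $t5, 4 → $t5=200+4=204
add $t2, $t2, 1 → $t2=4+1=5
cmp $t2, 9  (cmp 5,9)
bne L0: taken
lw $t3, 0($t5) → $t3=M[204]=25
or $t3, $t3, 16 → $t3=25|16=25
lw $t3, 0($t5) → $t3=M[204]=25
add $t3, $t3, 10 → $t3=25+10=35
lw $t3, 0($t5) → $t3=M[204]=25
sub $t3, $t3, 11 → $t3=25-11=14
add $t5, $t5, 4 → $t5=204+4=208
add $t2, $t2, 1 → $t2=5+1=6
cmp $t2, 9  (cmp 6,9)
bne L0: taken
lw $t3, 0($t5) → $t3=M[208]=5
or $t3, $t3, 16 → $t3=5|16=21
lw $t3, 0($t5) → $t3=M[208]=5
add $t3, $t3, 10 → $t3=5+10=15
lw $t3, 0($t5) → $t3=M[208]=5
sub $t3, $t3, 11 → $t3=5-11=-6
add $t5, $t5, 4 → $t5=208+4=212
add $t2, $t2, 1 → $t2=6+1=7
cmp $t2, 9  (cmp 7,9)
bne L0: taken
lw $t3, 0($t5) → $t3=M[212]=10
or $t3, $t3, 16 → $t3=10|16=26
lw $t3, 0($t5) → $t3=M[212]=10
add $t3, $t3, 10 → $t3=10+10=20
lw $t3, 0($t5) → $t3=M[212]=10
sub $t3, $t3, 11 → $t3=10-11=-1
add $t5, $t5, 4 → $t5=212+4=216
add $t2, $t2, 1 → $t2=7+1=8
cmp $t2, 9  (cmp 8,9)
bne L0: taken
lw $t3, 0($t5) → $t3=M[216]=17
or $t3, $t3, 16 → $t3=17|16=17
lw $t3, 0($t5) → $t3=M[216]=17
add $t3, $t3, 10 → $t3=17+10=27
lw $t3, 0($t5) → $t3=M[216]=17
sub $t3, $t3, 11 → $t3=17-11=6
add $t5, $t5, 4 → $t5=216+4=220
add $t2, $t2, 1 → $t2=8+1=9
cmp $t2, 9  (cmp 9,9)
bne L0: not taken
sw $t3, (208) → M[208]=6
halt.
Total executed instructions: 55.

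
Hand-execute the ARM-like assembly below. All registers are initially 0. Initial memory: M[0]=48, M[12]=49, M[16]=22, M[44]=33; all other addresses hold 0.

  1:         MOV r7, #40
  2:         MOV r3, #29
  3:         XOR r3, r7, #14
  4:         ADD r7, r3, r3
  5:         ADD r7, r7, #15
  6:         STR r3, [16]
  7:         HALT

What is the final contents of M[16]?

38

MOV r7, #40 → r7=40
MOV r3, #29 → r3=29
XOR r3, r7, #14 → r3=40^14=38
ADD r7, r3, r3 → r7=38+38=76
ADD r7, r7, #15 → r7=76+15=91
STR r3, [16] → M[16]=38
halt.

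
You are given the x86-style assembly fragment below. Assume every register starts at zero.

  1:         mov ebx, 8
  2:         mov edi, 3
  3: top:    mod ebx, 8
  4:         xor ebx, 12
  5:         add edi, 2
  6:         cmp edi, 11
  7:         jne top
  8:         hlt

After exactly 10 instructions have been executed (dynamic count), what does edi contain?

mov ebx, 8 → ebx=8
mov edi, 3 → edi=3
mod ebx, 8 → ebx=8%8=0
xor ebx, 12 → ebx=0^12=12
add edi, 2 → edi=3+2=5
cmp edi, 11  (cmp 5,11)
jne top: taken
mod ebx, 8 → ebx=12%8=4
xor ebx, 12 → ebx=4^12=8
add edi, 2 → edi=5+2=7
After step 10: edi = 7.

7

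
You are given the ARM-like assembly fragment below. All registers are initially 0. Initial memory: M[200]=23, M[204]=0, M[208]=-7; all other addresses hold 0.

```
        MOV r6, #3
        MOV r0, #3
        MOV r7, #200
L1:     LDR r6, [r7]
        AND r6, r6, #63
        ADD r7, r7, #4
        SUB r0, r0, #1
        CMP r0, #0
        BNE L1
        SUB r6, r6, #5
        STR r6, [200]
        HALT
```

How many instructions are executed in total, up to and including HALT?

24

r6=3
r0=3
r7=200
r6=M[200]=23
r6=23&63=23
r7=200+4=204
r0=3-1=2
CMP r0, #0  (cmp 2,0)
BNE L1: taken
r6=M[204]=0
r6=0&63=0
r7=204+4=208
r0=2-1=1
CMP r0, #0  (cmp 1,0)
BNE L1: taken
r6=M[208]=-7
r6=(-7)&63=57
r7=208+4=212
r0=1-1=0
CMP r0, #0  (cmp 0,0)
BNE L1: not taken
r6=57-5=52
STR r6, [200] → M[200]=52
halt.
Total executed instructions: 24.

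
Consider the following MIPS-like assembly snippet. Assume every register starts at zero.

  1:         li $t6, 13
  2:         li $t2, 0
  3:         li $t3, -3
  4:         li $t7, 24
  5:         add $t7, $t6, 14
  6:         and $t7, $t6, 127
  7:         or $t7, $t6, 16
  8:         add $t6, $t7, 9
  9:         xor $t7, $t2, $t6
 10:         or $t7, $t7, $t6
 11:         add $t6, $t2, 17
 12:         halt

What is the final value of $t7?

38

$t6=13
$t2=0
$t3=-3
$t7=24
$t7=13+14=27
$t7=13&127=13
$t7=13|16=29
$t6=29+9=38
$t7=0^38=38
$t7=38|38=38
$t6=0+17=17
halt.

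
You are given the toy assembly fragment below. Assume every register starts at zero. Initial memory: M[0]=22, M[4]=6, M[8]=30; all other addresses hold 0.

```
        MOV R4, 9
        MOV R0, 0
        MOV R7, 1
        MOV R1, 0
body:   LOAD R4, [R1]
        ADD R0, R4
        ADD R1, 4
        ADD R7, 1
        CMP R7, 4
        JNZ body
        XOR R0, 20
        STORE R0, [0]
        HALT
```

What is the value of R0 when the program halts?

46

after MOV R4, 9: R4=9
after MOV R0, 0: R0=0
after MOV R7, 1: R7=1
after MOV R1, 0: R1=0
after LOAD R4, [R1]: R4=M[0]=22
after ADD R0, R4: R0=0+22=22
after ADD R1, 4: R1=0+4=4
after ADD R7, 1: R7=1+1=2
CMP R7, 4  (cmp 2,4)
JNZ body: taken
after LOAD R4, [R1]: R4=M[4]=6
after ADD R0, R4: R0=22+6=28
after ADD R1, 4: R1=4+4=8
after ADD R7, 1: R7=2+1=3
CMP R7, 4  (cmp 3,4)
JNZ body: taken
after LOAD R4, [R1]: R4=M[8]=30
after ADD R0, R4: R0=28+30=58
after ADD R1, 4: R1=8+4=12
after ADD R7, 1: R7=3+1=4
CMP R7, 4  (cmp 4,4)
JNZ body: not taken
after XOR R0, 20: R0=58^20=46
STORE R0, [0] → M[0]=46
halt.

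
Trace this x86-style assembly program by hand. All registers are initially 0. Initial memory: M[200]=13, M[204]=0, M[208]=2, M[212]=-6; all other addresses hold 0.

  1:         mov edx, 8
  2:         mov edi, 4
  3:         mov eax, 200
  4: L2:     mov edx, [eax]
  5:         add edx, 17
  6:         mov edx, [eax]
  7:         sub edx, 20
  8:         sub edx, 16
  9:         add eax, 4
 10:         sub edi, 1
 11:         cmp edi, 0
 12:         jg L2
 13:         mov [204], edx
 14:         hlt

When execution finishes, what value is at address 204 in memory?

-42

after mov edx, 8: edx=8
after mov edi, 4: edi=4
after mov eax, 200: eax=200
after mov edx, [eax]: edx=M[200]=13
after add edx, 17: edx=13+17=30
after mov edx, [eax]: edx=M[200]=13
after sub edx, 20: edx=13-20=-7
after sub edx, 16: edx=(-7)-16=-23
after add eax, 4: eax=200+4=204
after sub edi, 1: edi=4-1=3
cmp edi, 0  (cmp 3,0)
jg L2: taken
after mov edx, [eax]: edx=M[204]=0
after add edx, 17: edx=0+17=17
after mov edx, [eax]: edx=M[204]=0
after sub edx, 20: edx=0-20=-20
after sub edx, 16: edx=(-20)-16=-36
after add eax, 4: eax=204+4=208
after sub edi, 1: edi=3-1=2
cmp edi, 0  (cmp 2,0)
jg L2: taken
after mov edx, [eax]: edx=M[208]=2
after add edx, 17: edx=2+17=19
after mov edx, [eax]: edx=M[208]=2
after sub edx, 20: edx=2-20=-18
after sub edx, 16: edx=(-18)-16=-34
after add eax, 4: eax=208+4=212
after sub edi, 1: edi=2-1=1
cmp edi, 0  (cmp 1,0)
jg L2: taken
after mov edx, [eax]: edx=M[212]=-6
after add edx, 17: edx=(-6)+17=11
after mov edx, [eax]: edx=M[212]=-6
after sub edx, 20: edx=(-6)-20=-26
after sub edx, 16: edx=(-26)-16=-42
after add eax, 4: eax=212+4=216
after sub edi, 1: edi=1-1=0
cmp edi, 0  (cmp 0,0)
jg L2: not taken
mov [204], edx → M[204]=-42
halt.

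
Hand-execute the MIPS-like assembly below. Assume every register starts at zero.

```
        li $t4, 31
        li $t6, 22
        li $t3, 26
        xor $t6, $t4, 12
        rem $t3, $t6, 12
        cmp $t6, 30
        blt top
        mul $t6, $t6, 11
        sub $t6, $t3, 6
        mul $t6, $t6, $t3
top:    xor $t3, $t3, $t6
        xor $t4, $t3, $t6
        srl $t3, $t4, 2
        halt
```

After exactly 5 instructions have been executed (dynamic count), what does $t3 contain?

after li $t4, 31: $t4=31
after li $t6, 22: $t6=22
after li $t3, 26: $t3=26
after xor $t6, $t4, 12: $t6=31^12=19
after rem $t3, $t6, 12: $t3=19%12=7
After step 5: $t3 = 7.

7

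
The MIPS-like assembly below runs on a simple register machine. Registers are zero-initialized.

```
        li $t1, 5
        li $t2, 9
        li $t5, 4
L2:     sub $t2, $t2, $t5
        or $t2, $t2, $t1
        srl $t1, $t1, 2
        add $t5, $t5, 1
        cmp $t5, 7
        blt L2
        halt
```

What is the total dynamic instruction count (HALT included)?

22

li $t1, 5 → $t1=5
li $t2, 9 → $t2=9
li $t5, 4 → $t5=4
sub $t2, $t2, $t5 → $t2=9-4=5
or $t2, $t2, $t1 → $t2=5|5=5
srl $t1, $t1, 2 → $t1=5>>2=1
add $t5, $t5, 1 → $t5=4+1=5
cmp $t5, 7  (cmp 5,7)
blt L2: taken
sub $t2, $t2, $t5 → $t2=5-5=0
or $t2, $t2, $t1 → $t2=0|1=1
srl $t1, $t1, 2 → $t1=1>>2=0
add $t5, $t5, 1 → $t5=5+1=6
cmp $t5, 7  (cmp 6,7)
blt L2: taken
sub $t2, $t2, $t5 → $t2=1-6=-5
or $t2, $t2, $t1 → $t2=(-5)|0=-5
srl $t1, $t1, 2 → $t1=0>>2=0
add $t5, $t5, 1 → $t5=6+1=7
cmp $t5, 7  (cmp 7,7)
blt L2: not taken
halt.
Total executed instructions: 22.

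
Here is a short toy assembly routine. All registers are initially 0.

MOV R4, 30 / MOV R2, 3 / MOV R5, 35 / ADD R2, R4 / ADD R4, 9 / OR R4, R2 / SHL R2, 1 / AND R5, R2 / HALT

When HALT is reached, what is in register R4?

after MOV R4, 30: R4=30
after MOV R2, 3: R2=3
after MOV R5, 35: R5=35
after ADD R2, R4: R2=3+30=33
after ADD R4, 9: R4=30+9=39
after OR R4, R2: R4=39|33=39
after SHL R2, 1: R2=33<<1=66
after AND R5, R2: R5=35&66=2
halt.

39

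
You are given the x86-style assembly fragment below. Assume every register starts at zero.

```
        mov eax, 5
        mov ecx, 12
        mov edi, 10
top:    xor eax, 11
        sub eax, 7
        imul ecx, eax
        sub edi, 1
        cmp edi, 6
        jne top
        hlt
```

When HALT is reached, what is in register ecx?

mov eax, 5 → eax=5
mov ecx, 12 → ecx=12
mov edi, 10 → edi=10
xor eax, 11 → eax=5^11=14
sub eax, 7 → eax=14-7=7
imul ecx, eax → ecx=12*7=84
sub edi, 1 → edi=10-1=9
cmp edi, 6  (cmp 9,6)
jne top: taken
xor eax, 11 → eax=7^11=12
sub eax, 7 → eax=12-7=5
imul ecx, eax → ecx=84*5=420
sub edi, 1 → edi=9-1=8
cmp edi, 6  (cmp 8,6)
jne top: taken
xor eax, 11 → eax=5^11=14
sub eax, 7 → eax=14-7=7
imul ecx, eax → ecx=420*7=2940
sub edi, 1 → edi=8-1=7
cmp edi, 6  (cmp 7,6)
jne top: taken
xor eax, 11 → eax=7^11=12
sub eax, 7 → eax=12-7=5
imul ecx, eax → ecx=2940*5=14700
sub edi, 1 → edi=7-1=6
cmp edi, 6  (cmp 6,6)
jne top: not taken
halt.

14700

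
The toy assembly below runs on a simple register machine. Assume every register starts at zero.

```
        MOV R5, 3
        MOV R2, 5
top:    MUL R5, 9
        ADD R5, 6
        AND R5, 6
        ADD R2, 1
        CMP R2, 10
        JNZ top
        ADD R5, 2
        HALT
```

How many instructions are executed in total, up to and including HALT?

34

MOV R5, 3 → R5=3
MOV R2, 5 → R2=5
MUL R5, 9 → R5=3*9=27
ADD R5, 6 → R5=27+6=33
AND R5, 6 → R5=33&6=0
ADD R2, 1 → R2=5+1=6
CMP R2, 10  (cmp 6,10)
JNZ top: taken
MUL R5, 9 → R5=0*9=0
ADD R5, 6 → R5=0+6=6
AND R5, 6 → R5=6&6=6
ADD R2, 1 → R2=6+1=7
CMP R2, 10  (cmp 7,10)
JNZ top: taken
MUL R5, 9 → R5=6*9=54
ADD R5, 6 → R5=54+6=60
AND R5, 6 → R5=60&6=4
ADD R2, 1 → R2=7+1=8
CMP R2, 10  (cmp 8,10)
JNZ top: taken
MUL R5, 9 → R5=4*9=36
ADD R5, 6 → R5=36+6=42
AND R5, 6 → R5=42&6=2
ADD R2, 1 → R2=8+1=9
CMP R2, 10  (cmp 9,10)
JNZ top: taken
MUL R5, 9 → R5=2*9=18
ADD R5, 6 → R5=18+6=24
AND R5, 6 → R5=24&6=0
ADD R2, 1 → R2=9+1=10
CMP R2, 10  (cmp 10,10)
JNZ top: not taken
ADD R5, 2 → R5=0+2=2
halt.
Total executed instructions: 34.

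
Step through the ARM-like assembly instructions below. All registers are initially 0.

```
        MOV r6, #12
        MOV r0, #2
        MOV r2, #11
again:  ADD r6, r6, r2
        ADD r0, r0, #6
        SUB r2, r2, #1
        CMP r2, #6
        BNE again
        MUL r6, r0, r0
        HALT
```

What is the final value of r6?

1024

MOV r6, #12 → r6=12
MOV r0, #2 → r0=2
MOV r2, #11 → r2=11
ADD r6, r6, r2 → r6=12+11=23
ADD r0, r0, #6 → r0=2+6=8
SUB r2, r2, #1 → r2=11-1=10
CMP r2, #6  (cmp 10,6)
BNE again: taken
ADD r6, r6, r2 → r6=23+10=33
ADD r0, r0, #6 → r0=8+6=14
SUB r2, r2, #1 → r2=10-1=9
CMP r2, #6  (cmp 9,6)
BNE again: taken
ADD r6, r6, r2 → r6=33+9=42
ADD r0, r0, #6 → r0=14+6=20
SUB r2, r2, #1 → r2=9-1=8
CMP r2, #6  (cmp 8,6)
BNE again: taken
ADD r6, r6, r2 → r6=42+8=50
ADD r0, r0, #6 → r0=20+6=26
SUB r2, r2, #1 → r2=8-1=7
CMP r2, #6  (cmp 7,6)
BNE again: taken
ADD r6, r6, r2 → r6=50+7=57
ADD r0, r0, #6 → r0=26+6=32
SUB r2, r2, #1 → r2=7-1=6
CMP r2, #6  (cmp 6,6)
BNE again: not taken
MUL r6, r0, r0 → r6=32*32=1024
halt.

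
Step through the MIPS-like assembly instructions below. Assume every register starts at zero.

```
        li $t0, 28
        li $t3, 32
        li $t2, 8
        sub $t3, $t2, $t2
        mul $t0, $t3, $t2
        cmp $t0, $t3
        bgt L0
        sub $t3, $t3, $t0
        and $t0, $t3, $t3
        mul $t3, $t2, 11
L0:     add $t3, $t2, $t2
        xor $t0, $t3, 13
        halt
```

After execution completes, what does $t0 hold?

29

after li $t0, 28: $t0=28
after li $t3, 32: $t3=32
after li $t2, 8: $t2=8
after sub $t3, $t2, $t2: $t3=8-8=0
after mul $t0, $t3, $t2: $t0=0*8=0
cmp $t0, $t3  (cmp 0,0)
bgt L0: not taken
after sub $t3, $t3, $t0: $t3=0-0=0
after and $t0, $t3, $t3: $t0=0&0=0
after mul $t3, $t2, 11: $t3=8*11=88
after add $t3, $t2, $t2: $t3=8+8=16
after xor $t0, $t3, 13: $t0=16^13=29
halt.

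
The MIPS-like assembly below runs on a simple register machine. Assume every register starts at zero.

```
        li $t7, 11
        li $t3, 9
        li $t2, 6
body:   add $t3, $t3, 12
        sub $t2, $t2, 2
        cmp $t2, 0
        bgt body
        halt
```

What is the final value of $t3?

45

li $t7, 11 → $t7=11
li $t3, 9 → $t3=9
li $t2, 6 → $t2=6
add $t3, $t3, 12 → $t3=9+12=21
sub $t2, $t2, 2 → $t2=6-2=4
cmp $t2, 0  (cmp 4,0)
bgt body: taken
add $t3, $t3, 12 → $t3=21+12=33
sub $t2, $t2, 2 → $t2=4-2=2
cmp $t2, 0  (cmp 2,0)
bgt body: taken
add $t3, $t3, 12 → $t3=33+12=45
sub $t2, $t2, 2 → $t2=2-2=0
cmp $t2, 0  (cmp 0,0)
bgt body: not taken
halt.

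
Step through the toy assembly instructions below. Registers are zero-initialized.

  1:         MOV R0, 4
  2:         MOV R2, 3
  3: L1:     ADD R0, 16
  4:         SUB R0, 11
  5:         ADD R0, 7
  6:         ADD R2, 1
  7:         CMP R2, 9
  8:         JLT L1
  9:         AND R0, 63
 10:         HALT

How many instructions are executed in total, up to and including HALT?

40

MOV R0, 4 → R0=4
MOV R2, 3 → R2=3
ADD R0, 16 → R0=4+16=20
SUB R0, 11 → R0=20-11=9
ADD R0, 7 → R0=9+7=16
ADD R2, 1 → R2=3+1=4
CMP R2, 9  (cmp 4,9)
JLT L1: taken
ADD R0, 16 → R0=16+16=32
SUB R0, 11 → R0=32-11=21
ADD R0, 7 → R0=21+7=28
ADD R2, 1 → R2=4+1=5
CMP R2, 9  (cmp 5,9)
JLT L1: taken
ADD R0, 16 → R0=28+16=44
SUB R0, 11 → R0=44-11=33
ADD R0, 7 → R0=33+7=40
ADD R2, 1 → R2=5+1=6
CMP R2, 9  (cmp 6,9)
JLT L1: taken
ADD R0, 16 → R0=40+16=56
SUB R0, 11 → R0=56-11=45
ADD R0, 7 → R0=45+7=52
ADD R2, 1 → R2=6+1=7
CMP R2, 9  (cmp 7,9)
JLT L1: taken
ADD R0, 16 → R0=52+16=68
SUB R0, 11 → R0=68-11=57
ADD R0, 7 → R0=57+7=64
ADD R2, 1 → R2=7+1=8
CMP R2, 9  (cmp 8,9)
JLT L1: taken
ADD R0, 16 → R0=64+16=80
SUB R0, 11 → R0=80-11=69
ADD R0, 7 → R0=69+7=76
ADD R2, 1 → R2=8+1=9
CMP R2, 9  (cmp 9,9)
JLT L1: not taken
AND R0, 63 → R0=76&63=12
halt.
Total executed instructions: 40.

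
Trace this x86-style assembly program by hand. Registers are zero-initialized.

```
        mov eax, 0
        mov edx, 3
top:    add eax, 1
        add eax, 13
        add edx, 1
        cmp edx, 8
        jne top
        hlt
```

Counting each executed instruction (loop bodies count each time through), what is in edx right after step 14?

after mov eax, 0: eax=0
after mov edx, 3: edx=3
after add eax, 1: eax=0+1=1
after add eax, 13: eax=1+13=14
after add edx, 1: edx=3+1=4
cmp edx, 8  (cmp 4,8)
jne top: taken
after add eax, 1: eax=14+1=15
after add eax, 13: eax=15+13=28
after add edx, 1: edx=4+1=5
cmp edx, 8  (cmp 5,8)
jne top: taken
after add eax, 1: eax=28+1=29
after add eax, 13: eax=29+13=42
After step 14: edx = 5.

5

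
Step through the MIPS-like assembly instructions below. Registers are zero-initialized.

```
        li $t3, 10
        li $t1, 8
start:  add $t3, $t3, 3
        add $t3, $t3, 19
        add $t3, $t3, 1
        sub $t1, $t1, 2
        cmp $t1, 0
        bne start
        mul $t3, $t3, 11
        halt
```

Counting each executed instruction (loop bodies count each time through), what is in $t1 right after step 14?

4

$t3=10
$t1=8
$t3=10+3=13
$t3=13+19=32
$t3=32+1=33
$t1=8-2=6
cmp $t1, 0  (cmp 6,0)
bne start: taken
$t3=33+3=36
$t3=36+19=55
$t3=55+1=56
$t1=6-2=4
cmp $t1, 0  (cmp 4,0)
bne start: taken
After step 14: $t1 = 4.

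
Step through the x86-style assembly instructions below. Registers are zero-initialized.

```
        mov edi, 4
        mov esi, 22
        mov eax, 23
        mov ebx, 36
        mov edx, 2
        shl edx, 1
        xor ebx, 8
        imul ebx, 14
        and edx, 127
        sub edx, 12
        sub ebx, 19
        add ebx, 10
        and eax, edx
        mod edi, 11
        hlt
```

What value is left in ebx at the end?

edi=4
esi=22
eax=23
ebx=36
edx=2
edx=2<<1=4
ebx=36^8=44
ebx=44*14=616
edx=4&127=4
edx=4-12=-8
ebx=616-19=597
ebx=597+10=607
eax=23&(-8)=16
edi=4%11=4
halt.

607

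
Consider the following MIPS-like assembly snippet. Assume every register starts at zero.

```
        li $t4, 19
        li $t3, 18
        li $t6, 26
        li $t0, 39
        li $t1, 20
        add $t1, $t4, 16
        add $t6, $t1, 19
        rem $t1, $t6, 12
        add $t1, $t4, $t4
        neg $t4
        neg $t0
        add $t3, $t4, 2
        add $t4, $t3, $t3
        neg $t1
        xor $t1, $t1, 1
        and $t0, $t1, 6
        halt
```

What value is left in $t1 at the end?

li $t4, 19 → $t4=19
li $t3, 18 → $t3=18
li $t6, 26 → $t6=26
li $t0, 39 → $t0=39
li $t1, 20 → $t1=20
add $t1, $t4, 16 → $t1=19+16=35
add $t6, $t1, 19 → $t6=35+19=54
rem $t1, $t6, 12 → $t1=54%12=6
add $t1, $t4, $t4 → $t1=19+19=38
neg $t4 → $t4=-(19)=-19
neg $t0 → $t0=-(39)=-39
add $t3, $t4, 2 → $t3=(-19)+2=-17
add $t4, $t3, $t3 → $t4=(-17)+(-17)=-34
neg $t1 → $t1=-(38)=-38
xor $t1, $t1, 1 → $t1=(-38)^1=-37
and $t0, $t1, 6 → $t0=(-37)&6=2
halt.

-37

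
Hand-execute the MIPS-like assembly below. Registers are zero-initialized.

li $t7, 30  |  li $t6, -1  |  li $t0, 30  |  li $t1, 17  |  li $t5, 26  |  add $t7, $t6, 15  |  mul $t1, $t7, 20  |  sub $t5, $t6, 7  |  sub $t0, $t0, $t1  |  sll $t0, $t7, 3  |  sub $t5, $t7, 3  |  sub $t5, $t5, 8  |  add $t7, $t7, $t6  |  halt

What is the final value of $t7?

13

$t7=30
$t6=-1
$t0=30
$t1=17
$t5=26
$t7=(-1)+15=14
$t1=14*20=280
$t5=(-1)-7=-8
$t0=30-280=-250
$t0=14<<3=112
$t5=14-3=11
$t5=11-8=3
$t7=14+(-1)=13
halt.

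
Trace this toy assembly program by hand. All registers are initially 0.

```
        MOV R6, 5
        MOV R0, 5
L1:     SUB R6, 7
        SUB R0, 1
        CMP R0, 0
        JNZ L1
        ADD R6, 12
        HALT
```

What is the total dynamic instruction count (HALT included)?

24

after MOV R6, 5: R6=5
after MOV R0, 5: R0=5
after SUB R6, 7: R6=5-7=-2
after SUB R0, 1: R0=5-1=4
CMP R0, 0  (cmp 4,0)
JNZ L1: taken
after SUB R6, 7: R6=(-2)-7=-9
after SUB R0, 1: R0=4-1=3
CMP R0, 0  (cmp 3,0)
JNZ L1: taken
after SUB R6, 7: R6=(-9)-7=-16
after SUB R0, 1: R0=3-1=2
CMP R0, 0  (cmp 2,0)
JNZ L1: taken
after SUB R6, 7: R6=(-16)-7=-23
after SUB R0, 1: R0=2-1=1
CMP R0, 0  (cmp 1,0)
JNZ L1: taken
after SUB R6, 7: R6=(-23)-7=-30
after SUB R0, 1: R0=1-1=0
CMP R0, 0  (cmp 0,0)
JNZ L1: not taken
after ADD R6, 12: R6=(-30)+12=-18
halt.
Total executed instructions: 24.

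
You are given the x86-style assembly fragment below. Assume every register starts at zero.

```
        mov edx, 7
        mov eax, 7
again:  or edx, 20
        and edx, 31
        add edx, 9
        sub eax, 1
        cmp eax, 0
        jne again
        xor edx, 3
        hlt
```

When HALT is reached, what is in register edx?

mov edx, 7 → edx=7
mov eax, 7 → eax=7
or edx, 20 → edx=7|20=23
and edx, 31 → edx=23&31=23
add edx, 9 → edx=23+9=32
sub eax, 1 → eax=7-1=6
cmp eax, 0  (cmp 6,0)
jne again: taken
or edx, 20 → edx=32|20=52
and edx, 31 → edx=52&31=20
add edx, 9 → edx=20+9=29
sub eax, 1 → eax=6-1=5
cmp eax, 0  (cmp 5,0)
jne again: taken
or edx, 20 → edx=29|20=29
and edx, 31 → edx=29&31=29
add edx, 9 → edx=29+9=38
sub eax, 1 → eax=5-1=4
cmp eax, 0  (cmp 4,0)
jne again: taken
or edx, 20 → edx=38|20=54
and edx, 31 → edx=54&31=22
add edx, 9 → edx=22+9=31
sub eax, 1 → eax=4-1=3
cmp eax, 0  (cmp 3,0)
jne again: taken
or edx, 20 → edx=31|20=31
and edx, 31 → edx=31&31=31
add edx, 9 → edx=31+9=40
sub eax, 1 → eax=3-1=2
cmp eax, 0  (cmp 2,0)
jne again: taken
or edx, 20 → edx=40|20=60
and edx, 31 → edx=60&31=28
add edx, 9 → edx=28+9=37
sub eax, 1 → eax=2-1=1
cmp eax, 0  (cmp 1,0)
jne again: taken
or edx, 20 → edx=37|20=53
and edx, 31 → edx=53&31=21
add edx, 9 → edx=21+9=30
sub eax, 1 → eax=1-1=0
cmp eax, 0  (cmp 0,0)
jne again: not taken
xor edx, 3 → edx=30^3=29
halt.

29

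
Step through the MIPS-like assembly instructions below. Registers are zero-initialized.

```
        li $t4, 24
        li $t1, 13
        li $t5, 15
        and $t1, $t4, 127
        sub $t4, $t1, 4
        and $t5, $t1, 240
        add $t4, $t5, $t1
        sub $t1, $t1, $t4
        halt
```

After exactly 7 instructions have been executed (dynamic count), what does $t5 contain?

16

li $t4, 24 → $t4=24
li $t1, 13 → $t1=13
li $t5, 15 → $t5=15
and $t1, $t4, 127 → $t1=24&127=24
sub $t4, $t1, 4 → $t4=24-4=20
and $t5, $t1, 240 → $t5=24&240=16
add $t4, $t5, $t1 → $t4=16+24=40
After step 7: $t5 = 16.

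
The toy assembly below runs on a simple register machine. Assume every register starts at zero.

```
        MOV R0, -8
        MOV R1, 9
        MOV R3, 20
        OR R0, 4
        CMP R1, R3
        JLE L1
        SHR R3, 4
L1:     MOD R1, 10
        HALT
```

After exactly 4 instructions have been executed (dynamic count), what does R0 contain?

-4

after MOV R0, -8: R0=-8
after MOV R1, 9: R1=9
after MOV R3, 20: R3=20
after OR R0, 4: R0=(-8)|4=-4
After step 4: R0 = -4.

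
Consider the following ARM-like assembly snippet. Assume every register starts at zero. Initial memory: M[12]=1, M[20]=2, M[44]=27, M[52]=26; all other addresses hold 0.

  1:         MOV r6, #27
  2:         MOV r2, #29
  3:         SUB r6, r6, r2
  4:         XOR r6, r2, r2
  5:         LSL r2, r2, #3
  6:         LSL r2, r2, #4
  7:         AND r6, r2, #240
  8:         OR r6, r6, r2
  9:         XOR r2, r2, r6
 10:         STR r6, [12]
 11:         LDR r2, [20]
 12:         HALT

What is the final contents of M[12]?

MOV r6, #27 → r6=27
MOV r2, #29 → r2=29
SUB r6, r6, r2 → r6=27-29=-2
XOR r6, r2, r2 → r6=29^29=0
LSL r2, r2, #3 → r2=29<<3=232
LSL r2, r2, #4 → r2=232<<4=3712
AND r6, r2, #240 → r6=3712&240=128
OR r6, r6, r2 → r6=128|3712=3712
XOR r2, r2, r6 → r2=3712^3712=0
STR r6, [12] → M[12]=3712
LDR r2, [20] → r2=M[20]=2
halt.

3712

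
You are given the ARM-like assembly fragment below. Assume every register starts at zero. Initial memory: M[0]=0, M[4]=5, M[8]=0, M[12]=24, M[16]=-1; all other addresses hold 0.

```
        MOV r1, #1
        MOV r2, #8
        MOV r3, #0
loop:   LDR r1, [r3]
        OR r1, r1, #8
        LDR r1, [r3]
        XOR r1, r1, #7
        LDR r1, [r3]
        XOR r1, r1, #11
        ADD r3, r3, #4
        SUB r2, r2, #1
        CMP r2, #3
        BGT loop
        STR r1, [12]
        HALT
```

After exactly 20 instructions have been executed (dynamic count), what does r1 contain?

r1=1
r2=8
r3=0
r1=M[0]=0
r1=0|8=8
r1=M[0]=0
r1=0^7=7
r1=M[0]=0
r1=0^11=11
r3=0+4=4
r2=8-1=7
CMP r2, #3  (cmp 7,3)
BGT loop: taken
r1=M[4]=5
r1=5|8=13
r1=M[4]=5
r1=5^7=2
r1=M[4]=5
r1=5^11=14
r3=4+4=8
After step 20: r1 = 14.

14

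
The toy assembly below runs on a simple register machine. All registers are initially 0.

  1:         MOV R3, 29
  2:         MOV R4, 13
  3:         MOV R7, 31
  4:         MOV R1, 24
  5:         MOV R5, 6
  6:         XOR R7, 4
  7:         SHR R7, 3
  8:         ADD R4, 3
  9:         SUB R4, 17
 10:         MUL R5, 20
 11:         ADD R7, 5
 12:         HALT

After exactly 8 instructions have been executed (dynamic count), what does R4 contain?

MOV R3, 29 → R3=29
MOV R4, 13 → R4=13
MOV R7, 31 → R7=31
MOV R1, 24 → R1=24
MOV R5, 6 → R5=6
XOR R7, 4 → R7=31^4=27
SHR R7, 3 → R7=27>>3=3
ADD R4, 3 → R4=13+3=16
After step 8: R4 = 16.

16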